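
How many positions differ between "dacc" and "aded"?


Comparing "dacc" and "aded" position by position:
  Position 0: 'd' vs 'a' => DIFFER
  Position 1: 'a' vs 'd' => DIFFER
  Position 2: 'c' vs 'e' => DIFFER
  Position 3: 'c' vs 'd' => DIFFER
Positions that differ: 4

4


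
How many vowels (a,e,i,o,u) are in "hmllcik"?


Input: hmllcik
Checking each character:
  'h' at position 0: consonant
  'm' at position 1: consonant
  'l' at position 2: consonant
  'l' at position 3: consonant
  'c' at position 4: consonant
  'i' at position 5: vowel (running total: 1)
  'k' at position 6: consonant
Total vowels: 1

1


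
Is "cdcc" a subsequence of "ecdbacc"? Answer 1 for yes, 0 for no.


Check if "cdcc" is a subsequence of "ecdbacc"
Greedy scan:
  Position 0 ('e'): no match needed
  Position 1 ('c'): matches sub[0] = 'c'
  Position 2 ('d'): matches sub[1] = 'd'
  Position 3 ('b'): no match needed
  Position 4 ('a'): no match needed
  Position 5 ('c'): matches sub[2] = 'c'
  Position 6 ('c'): matches sub[3] = 'c'
All 4 characters matched => is a subsequence

1


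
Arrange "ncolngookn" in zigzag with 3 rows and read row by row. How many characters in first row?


Zigzag "ncolngookn" into 3 rows:
Placing characters:
  'n' => row 0
  'c' => row 1
  'o' => row 2
  'l' => row 1
  'n' => row 0
  'g' => row 1
  'o' => row 2
  'o' => row 1
  'k' => row 0
  'n' => row 1
Rows:
  Row 0: "nnk"
  Row 1: "clgon"
  Row 2: "oo"
First row length: 3

3


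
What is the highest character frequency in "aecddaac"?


Input: aecddaac
Character counts:
  'a': 3
  'c': 2
  'd': 2
  'e': 1
Maximum frequency: 3

3


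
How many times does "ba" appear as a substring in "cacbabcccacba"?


Searching for "ba" in "cacbabcccacba"
Scanning each position:
  Position 0: "ca" => no
  Position 1: "ac" => no
  Position 2: "cb" => no
  Position 3: "ba" => MATCH
  Position 4: "ab" => no
  Position 5: "bc" => no
  Position 6: "cc" => no
  Position 7: "cc" => no
  Position 8: "ca" => no
  Position 9: "ac" => no
  Position 10: "cb" => no
  Position 11: "ba" => MATCH
Total occurrences: 2

2


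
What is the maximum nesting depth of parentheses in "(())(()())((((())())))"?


Input: "(())(()())((((())())))"
Tracking depth:
  Position 0 '(': depth becomes 1
  Position 1 '(': depth becomes 2
  Position 2 ')': depth becomes 1
  Position 3 ')': depth becomes 0
  Position 4 '(': depth becomes 1
  Position 5 '(': depth becomes 2
  Position 6 ')': depth becomes 1
  Position 7 '(': depth becomes 2
  Position 8 ')': depth becomes 1
  Position 9 ')': depth becomes 0
  Position 10 '(': depth becomes 1
  Position 11 '(': depth becomes 2
  Position 12 '(': depth becomes 3
  Position 13 '(': depth becomes 4
  Position 14 '(': depth becomes 5
  Position 15 ')': depth becomes 4
  Position 16 ')': depth becomes 3
  Position 17 '(': depth becomes 4
  Position 18 ')': depth becomes 3
  Position 19 ')': depth becomes 2
  Position 20 ')': depth becomes 1
  Position 21 ')': depth becomes 0
Maximum depth reached: 5

5


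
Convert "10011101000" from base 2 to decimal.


Input: "10011101000" in base 2
Positional expansion:
  Digit '1' (value 1) x 2^10 = 1024
  Digit '0' (value 0) x 2^9 = 0
  Digit '0' (value 0) x 2^8 = 0
  Digit '1' (value 1) x 2^7 = 128
  Digit '1' (value 1) x 2^6 = 64
  Digit '1' (value 1) x 2^5 = 32
  Digit '0' (value 0) x 2^4 = 0
  Digit '1' (value 1) x 2^3 = 8
  Digit '0' (value 0) x 2^2 = 0
  Digit '0' (value 0) x 2^1 = 0
  Digit '0' (value 0) x 2^0 = 0
Sum = 1256

1256


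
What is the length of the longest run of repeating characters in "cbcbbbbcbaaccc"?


Input: "cbcbbbbcbaaccc"
Scanning for longest run:
  Position 1 ('b'): new char, reset run to 1
  Position 2 ('c'): new char, reset run to 1
  Position 3 ('b'): new char, reset run to 1
  Position 4 ('b'): continues run of 'b', length=2
  Position 5 ('b'): continues run of 'b', length=3
  Position 6 ('b'): continues run of 'b', length=4
  Position 7 ('c'): new char, reset run to 1
  Position 8 ('b'): new char, reset run to 1
  Position 9 ('a'): new char, reset run to 1
  Position 10 ('a'): continues run of 'a', length=2
  Position 11 ('c'): new char, reset run to 1
  Position 12 ('c'): continues run of 'c', length=2
  Position 13 ('c'): continues run of 'c', length=3
Longest run: 'b' with length 4

4


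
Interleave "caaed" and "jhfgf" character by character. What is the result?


Interleaving "caaed" and "jhfgf":
  Position 0: 'c' from first, 'j' from second => "cj"
  Position 1: 'a' from first, 'h' from second => "ah"
  Position 2: 'a' from first, 'f' from second => "af"
  Position 3: 'e' from first, 'g' from second => "eg"
  Position 4: 'd' from first, 'f' from second => "df"
Result: cjahafegdf

cjahafegdf


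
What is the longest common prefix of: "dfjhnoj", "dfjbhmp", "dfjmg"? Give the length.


Words: dfjhnoj, dfjbhmp, dfjmg
  Position 0: all 'd' => match
  Position 1: all 'f' => match
  Position 2: all 'j' => match
  Position 3: ('h', 'b', 'm') => mismatch, stop
LCP = "dfj" (length 3)

3


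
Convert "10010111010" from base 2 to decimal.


Input: "10010111010" in base 2
Positional expansion:
  Digit '1' (value 1) x 2^10 = 1024
  Digit '0' (value 0) x 2^9 = 0
  Digit '0' (value 0) x 2^8 = 0
  Digit '1' (value 1) x 2^7 = 128
  Digit '0' (value 0) x 2^6 = 0
  Digit '1' (value 1) x 2^5 = 32
  Digit '1' (value 1) x 2^4 = 16
  Digit '1' (value 1) x 2^3 = 8
  Digit '0' (value 0) x 2^2 = 0
  Digit '1' (value 1) x 2^1 = 2
  Digit '0' (value 0) x 2^0 = 0
Sum = 1210

1210


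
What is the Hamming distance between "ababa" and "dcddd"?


Comparing "ababa" and "dcddd" position by position:
  Position 0: 'a' vs 'd' => differ
  Position 1: 'b' vs 'c' => differ
  Position 2: 'a' vs 'd' => differ
  Position 3: 'b' vs 'd' => differ
  Position 4: 'a' vs 'd' => differ
Total differences (Hamming distance): 5

5


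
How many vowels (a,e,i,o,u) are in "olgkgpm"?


Input: olgkgpm
Checking each character:
  'o' at position 0: vowel (running total: 1)
  'l' at position 1: consonant
  'g' at position 2: consonant
  'k' at position 3: consonant
  'g' at position 4: consonant
  'p' at position 5: consonant
  'm' at position 6: consonant
Total vowels: 1

1


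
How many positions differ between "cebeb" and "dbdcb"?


Comparing "cebeb" and "dbdcb" position by position:
  Position 0: 'c' vs 'd' => DIFFER
  Position 1: 'e' vs 'b' => DIFFER
  Position 2: 'b' vs 'd' => DIFFER
  Position 3: 'e' vs 'c' => DIFFER
  Position 4: 'b' vs 'b' => same
Positions that differ: 4

4


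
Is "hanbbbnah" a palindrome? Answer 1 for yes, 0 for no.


Input: hanbbbnah
Reversed: hanbbbnah
  Compare pos 0 ('h') with pos 8 ('h'): match
  Compare pos 1 ('a') with pos 7 ('a'): match
  Compare pos 2 ('n') with pos 6 ('n'): match
  Compare pos 3 ('b') with pos 5 ('b'): match
Result: palindrome

1


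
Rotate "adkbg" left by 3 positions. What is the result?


Input: "adkbg", rotate left by 3
First 3 characters: "adk"
Remaining characters: "bg"
Concatenate remaining + first: "bg" + "adk" = "bgadk"

bgadk


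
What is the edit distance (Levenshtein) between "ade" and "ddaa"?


Computing edit distance: "ade" -> "ddaa"
DP table:
           d    d    a    a
      0    1    2    3    4
  a   1    1    2    2    3
  d   2    1    1    2    3
  e   3    2    2    2    3
Edit distance = dp[3][4] = 3

3


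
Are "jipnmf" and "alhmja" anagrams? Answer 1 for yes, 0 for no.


Strings: "jipnmf", "alhmja"
Sorted first:  fijmnp
Sorted second: aahjlm
Differ at position 0: 'f' vs 'a' => not anagrams

0


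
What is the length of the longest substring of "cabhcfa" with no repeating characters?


Input: "cabhcfa"
Sliding window (track last position of each char):
  Position 0 ('c'): window [0,0] length 1 -- new best
  Position 1 ('a'): window [0,1] length 2 -- new best
  Position 2 ('b'): window [0,2] length 3 -- new best
  Position 3 ('h'): window [0,3] length 4 -- new best
  Position 4 ('c'): repeat (last at 0), move window start to 1
  Position 4 ('c'): window [1,4] length 4
  Position 5 ('f'): window [1,5] length 5 -- new best
  Position 6 ('a'): repeat (last at 1), move window start to 2
  Position 6 ('a'): window [2,6] length 5
Longest substring with no repeats: "abhcf" with length 5

5


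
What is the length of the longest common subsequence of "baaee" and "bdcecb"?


LCS of "baaee" and "bdcecb"
DP table:
           b    d    c    e    c    b
      0    0    0    0    0    0    0
  b   0    1    1    1    1    1    1
  a   0    1    1    1    1    1    1
  a   0    1    1    1    1    1    1
  e   0    1    1    1    2    2    2
  e   0    1    1    1    2    2    2
LCS length = dp[5][6] = 2

2


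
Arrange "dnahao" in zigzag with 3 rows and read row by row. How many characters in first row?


Zigzag "dnahao" into 3 rows:
Placing characters:
  'd' => row 0
  'n' => row 1
  'a' => row 2
  'h' => row 1
  'a' => row 0
  'o' => row 1
Rows:
  Row 0: "da"
  Row 1: "nho"
  Row 2: "a"
First row length: 2

2


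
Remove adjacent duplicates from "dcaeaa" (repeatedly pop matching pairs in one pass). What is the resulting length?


Input: dcaeaa
Stack-based adjacent duplicate removal:
  Read 'd': push. Stack: d
  Read 'c': push. Stack: dc
  Read 'a': push. Stack: dca
  Read 'e': push. Stack: dcae
  Read 'a': push. Stack: dcaea
  Read 'a': matches stack top 'a' => pop. Stack: dcae
Final stack: "dcae" (length 4)

4


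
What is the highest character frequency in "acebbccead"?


Input: acebbccead
Character counts:
  'a': 2
  'b': 2
  'c': 3
  'd': 1
  'e': 2
Maximum frequency: 3

3


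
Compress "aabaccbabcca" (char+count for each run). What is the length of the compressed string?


Input: aabaccbabcca
Runs:
  'a' x 2 => "a2"
  'b' x 1 => "b1"
  'a' x 1 => "a1"
  'c' x 2 => "c2"
  'b' x 1 => "b1"
  'a' x 1 => "a1"
  'b' x 1 => "b1"
  'c' x 2 => "c2"
  'a' x 1 => "a1"
Compressed: "a2b1a1c2b1a1b1c2a1"
Compressed length: 18

18


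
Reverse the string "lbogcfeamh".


Input: lbogcfeamh
Reading characters right to left:
  Position 9: 'h'
  Position 8: 'm'
  Position 7: 'a'
  Position 6: 'e'
  Position 5: 'f'
  Position 4: 'c'
  Position 3: 'g'
  Position 2: 'o'
  Position 1: 'b'
  Position 0: 'l'
Reversed: hmaefcgobl

hmaefcgobl


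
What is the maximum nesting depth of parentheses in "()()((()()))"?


Input: "()()((()()))"
Tracking depth:
  Position 0 '(': depth becomes 1
  Position 1 ')': depth becomes 0
  Position 2 '(': depth becomes 1
  Position 3 ')': depth becomes 0
  Position 4 '(': depth becomes 1
  Position 5 '(': depth becomes 2
  Position 6 '(': depth becomes 3
  Position 7 ')': depth becomes 2
  Position 8 '(': depth becomes 3
  Position 9 ')': depth becomes 2
  Position 10 ')': depth becomes 1
  Position 11 ')': depth becomes 0
Maximum depth reached: 3

3


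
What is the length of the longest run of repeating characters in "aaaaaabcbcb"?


Input: "aaaaaabcbcb"
Scanning for longest run:
  Position 1 ('a'): continues run of 'a', length=2
  Position 2 ('a'): continues run of 'a', length=3
  Position 3 ('a'): continues run of 'a', length=4
  Position 4 ('a'): continues run of 'a', length=5
  Position 5 ('a'): continues run of 'a', length=6
  Position 6 ('b'): new char, reset run to 1
  Position 7 ('c'): new char, reset run to 1
  Position 8 ('b'): new char, reset run to 1
  Position 9 ('c'): new char, reset run to 1
  Position 10 ('b'): new char, reset run to 1
Longest run: 'a' with length 6

6


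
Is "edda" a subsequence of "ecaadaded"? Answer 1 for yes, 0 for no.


Check if "edda" is a subsequence of "ecaadaded"
Greedy scan:
  Position 0 ('e'): matches sub[0] = 'e'
  Position 1 ('c'): no match needed
  Position 2 ('a'): no match needed
  Position 3 ('a'): no match needed
  Position 4 ('d'): matches sub[1] = 'd'
  Position 5 ('a'): no match needed
  Position 6 ('d'): matches sub[2] = 'd'
  Position 7 ('e'): no match needed
  Position 8 ('d'): no match needed
Only matched 3/4 characters => not a subsequence

0


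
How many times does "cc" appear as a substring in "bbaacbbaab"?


Searching for "cc" in "bbaacbbaab"
Scanning each position:
  Position 0: "bb" => no
  Position 1: "ba" => no
  Position 2: "aa" => no
  Position 3: "ac" => no
  Position 4: "cb" => no
  Position 5: "bb" => no
  Position 6: "ba" => no
  Position 7: "aa" => no
  Position 8: "ab" => no
Total occurrences: 0

0


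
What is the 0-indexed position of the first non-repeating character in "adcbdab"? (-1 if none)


Input: adcbdab
Character frequencies:
  'a': 2
  'b': 2
  'c': 1
  'd': 2
Scanning left to right for freq == 1:
  Position 0 ('a'): freq=2, skip
  Position 1 ('d'): freq=2, skip
  Position 2 ('c'): unique! => answer = 2

2


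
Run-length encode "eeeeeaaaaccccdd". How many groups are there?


Input: eeeeeaaaaccccdd
Scanning for consecutive runs:
  Group 1: 'e' x 5 (positions 0-4)
  Group 2: 'a' x 4 (positions 5-8)
  Group 3: 'c' x 4 (positions 9-12)
  Group 4: 'd' x 2 (positions 13-14)
Total groups: 4

4


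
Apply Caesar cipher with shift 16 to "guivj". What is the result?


Caesar cipher: shift "guivj" by 16
  'g' (pos 6) + 16 = pos 22 = 'w'
  'u' (pos 20) + 16 = pos 10 = 'k'
  'i' (pos 8) + 16 = pos 24 = 'y'
  'v' (pos 21) + 16 = pos 11 = 'l'
  'j' (pos 9) + 16 = pos 25 = 'z'
Result: wkylz

wkylz


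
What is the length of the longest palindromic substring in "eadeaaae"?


Input: "eadeaaae"
Checking substrings for palindromes:
  [3:8] "eaaae" (len 5) => palindrome
  [4:7] "aaa" (len 3) => palindrome
  [4:6] "aa" (len 2) => palindrome
  [5:7] "aa" (len 2) => palindrome
Longest palindromic substring: "eaaae" with length 5

5


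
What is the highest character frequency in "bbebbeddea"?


Input: bbebbeddea
Character counts:
  'a': 1
  'b': 4
  'd': 2
  'e': 3
Maximum frequency: 4

4


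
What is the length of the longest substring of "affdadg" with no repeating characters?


Input: "affdadg"
Sliding window (track last position of each char):
  Position 0 ('a'): window [0,0] length 1 -- new best
  Position 1 ('f'): window [0,1] length 2 -- new best
  Position 2 ('f'): repeat (last at 1), move window start to 2
  Position 2 ('f'): window [2,2] length 1
  Position 3 ('d'): window [2,3] length 2
  Position 4 ('a'): window [2,4] length 3 -- new best
  Position 5 ('d'): repeat (last at 3), move window start to 4
  Position 5 ('d'): window [4,5] length 2
  Position 6 ('g'): window [4,6] length 3
Longest substring with no repeats: "fda" with length 3

3


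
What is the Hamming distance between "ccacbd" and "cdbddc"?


Comparing "ccacbd" and "cdbddc" position by position:
  Position 0: 'c' vs 'c' => same
  Position 1: 'c' vs 'd' => differ
  Position 2: 'a' vs 'b' => differ
  Position 3: 'c' vs 'd' => differ
  Position 4: 'b' vs 'd' => differ
  Position 5: 'd' vs 'c' => differ
Total differences (Hamming distance): 5

5


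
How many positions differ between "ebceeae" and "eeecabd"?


Comparing "ebceeae" and "eeecabd" position by position:
  Position 0: 'e' vs 'e' => same
  Position 1: 'b' vs 'e' => DIFFER
  Position 2: 'c' vs 'e' => DIFFER
  Position 3: 'e' vs 'c' => DIFFER
  Position 4: 'e' vs 'a' => DIFFER
  Position 5: 'a' vs 'b' => DIFFER
  Position 6: 'e' vs 'd' => DIFFER
Positions that differ: 6

6


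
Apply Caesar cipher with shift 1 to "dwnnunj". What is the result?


Caesar cipher: shift "dwnnunj" by 1
  'd' (pos 3) + 1 = pos 4 = 'e'
  'w' (pos 22) + 1 = pos 23 = 'x'
  'n' (pos 13) + 1 = pos 14 = 'o'
  'n' (pos 13) + 1 = pos 14 = 'o'
  'u' (pos 20) + 1 = pos 21 = 'v'
  'n' (pos 13) + 1 = pos 14 = 'o'
  'j' (pos 9) + 1 = pos 10 = 'k'
Result: exoovok

exoovok


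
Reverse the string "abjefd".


Input: abjefd
Reading characters right to left:
  Position 5: 'd'
  Position 4: 'f'
  Position 3: 'e'
  Position 2: 'j'
  Position 1: 'b'
  Position 0: 'a'
Reversed: dfejba

dfejba


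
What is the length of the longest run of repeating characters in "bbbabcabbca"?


Input: "bbbabcabbca"
Scanning for longest run:
  Position 1 ('b'): continues run of 'b', length=2
  Position 2 ('b'): continues run of 'b', length=3
  Position 3 ('a'): new char, reset run to 1
  Position 4 ('b'): new char, reset run to 1
  Position 5 ('c'): new char, reset run to 1
  Position 6 ('a'): new char, reset run to 1
  Position 7 ('b'): new char, reset run to 1
  Position 8 ('b'): continues run of 'b', length=2
  Position 9 ('c'): new char, reset run to 1
  Position 10 ('a'): new char, reset run to 1
Longest run: 'b' with length 3

3


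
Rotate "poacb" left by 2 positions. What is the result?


Input: "poacb", rotate left by 2
First 2 characters: "po"
Remaining characters: "acb"
Concatenate remaining + first: "acb" + "po" = "acbpo"

acbpo


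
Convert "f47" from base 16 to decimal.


Input: "f47" in base 16
Positional expansion:
  Digit 'f' (value 15) x 16^2 = 3840
  Digit '4' (value 4) x 16^1 = 64
  Digit '7' (value 7) x 16^0 = 7
Sum = 3911

3911


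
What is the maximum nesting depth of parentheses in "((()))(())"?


Input: "((()))(())"
Tracking depth:
  Position 0 '(': depth becomes 1
  Position 1 '(': depth becomes 2
  Position 2 '(': depth becomes 3
  Position 3 ')': depth becomes 2
  Position 4 ')': depth becomes 1
  Position 5 ')': depth becomes 0
  Position 6 '(': depth becomes 1
  Position 7 '(': depth becomes 2
  Position 8 ')': depth becomes 1
  Position 9 ')': depth becomes 0
Maximum depth reached: 3

3


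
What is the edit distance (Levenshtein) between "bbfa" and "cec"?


Computing edit distance: "bbfa" -> "cec"
DP table:
           c    e    c
      0    1    2    3
  b   1    1    2    3
  b   2    2    2    3
  f   3    3    3    3
  a   4    4    4    4
Edit distance = dp[4][3] = 4

4


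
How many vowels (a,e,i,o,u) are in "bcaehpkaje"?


Input: bcaehpkaje
Checking each character:
  'b' at position 0: consonant
  'c' at position 1: consonant
  'a' at position 2: vowel (running total: 1)
  'e' at position 3: vowel (running total: 2)
  'h' at position 4: consonant
  'p' at position 5: consonant
  'k' at position 6: consonant
  'a' at position 7: vowel (running total: 3)
  'j' at position 8: consonant
  'e' at position 9: vowel (running total: 4)
Total vowels: 4

4


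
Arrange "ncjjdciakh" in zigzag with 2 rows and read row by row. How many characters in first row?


Zigzag "ncjjdciakh" into 2 rows:
Placing characters:
  'n' => row 0
  'c' => row 1
  'j' => row 0
  'j' => row 1
  'd' => row 0
  'c' => row 1
  'i' => row 0
  'a' => row 1
  'k' => row 0
  'h' => row 1
Rows:
  Row 0: "njdik"
  Row 1: "cjcah"
First row length: 5

5


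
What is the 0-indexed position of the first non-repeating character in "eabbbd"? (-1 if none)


Input: eabbbd
Character frequencies:
  'a': 1
  'b': 3
  'd': 1
  'e': 1
Scanning left to right for freq == 1:
  Position 0 ('e'): unique! => answer = 0

0


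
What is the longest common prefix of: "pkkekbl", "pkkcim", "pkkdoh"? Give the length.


Words: pkkekbl, pkkcim, pkkdoh
  Position 0: all 'p' => match
  Position 1: all 'k' => match
  Position 2: all 'k' => match
  Position 3: ('e', 'c', 'd') => mismatch, stop
LCP = "pkk" (length 3)

3


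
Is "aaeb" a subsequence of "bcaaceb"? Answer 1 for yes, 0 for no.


Check if "aaeb" is a subsequence of "bcaaceb"
Greedy scan:
  Position 0 ('b'): no match needed
  Position 1 ('c'): no match needed
  Position 2 ('a'): matches sub[0] = 'a'
  Position 3 ('a'): matches sub[1] = 'a'
  Position 4 ('c'): no match needed
  Position 5 ('e'): matches sub[2] = 'e'
  Position 6 ('b'): matches sub[3] = 'b'
All 4 characters matched => is a subsequence

1


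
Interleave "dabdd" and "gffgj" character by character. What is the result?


Interleaving "dabdd" and "gffgj":
  Position 0: 'd' from first, 'g' from second => "dg"
  Position 1: 'a' from first, 'f' from second => "af"
  Position 2: 'b' from first, 'f' from second => "bf"
  Position 3: 'd' from first, 'g' from second => "dg"
  Position 4: 'd' from first, 'j' from second => "dj"
Result: dgafbfdgdj

dgafbfdgdj


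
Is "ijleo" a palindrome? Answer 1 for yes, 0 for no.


Input: ijleo
Reversed: oelji
  Compare pos 0 ('i') with pos 4 ('o'): MISMATCH
  Compare pos 1 ('j') with pos 3 ('e'): MISMATCH
Result: not a palindrome

0


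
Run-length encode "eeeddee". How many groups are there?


Input: eeeddee
Scanning for consecutive runs:
  Group 1: 'e' x 3 (positions 0-2)
  Group 2: 'd' x 2 (positions 3-4)
  Group 3: 'e' x 2 (positions 5-6)
Total groups: 3

3


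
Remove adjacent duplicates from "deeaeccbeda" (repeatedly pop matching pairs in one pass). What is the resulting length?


Input: deeaeccbeda
Stack-based adjacent duplicate removal:
  Read 'd': push. Stack: d
  Read 'e': push. Stack: de
  Read 'e': matches stack top 'e' => pop. Stack: d
  Read 'a': push. Stack: da
  Read 'e': push. Stack: dae
  Read 'c': push. Stack: daec
  Read 'c': matches stack top 'c' => pop. Stack: dae
  Read 'b': push. Stack: daeb
  Read 'e': push. Stack: daebe
  Read 'd': push. Stack: daebed
  Read 'a': push. Stack: daebeda
Final stack: "daebeda" (length 7)

7


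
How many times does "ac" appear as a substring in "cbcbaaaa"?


Searching for "ac" in "cbcbaaaa"
Scanning each position:
  Position 0: "cb" => no
  Position 1: "bc" => no
  Position 2: "cb" => no
  Position 3: "ba" => no
  Position 4: "aa" => no
  Position 5: "aa" => no
  Position 6: "aa" => no
Total occurrences: 0

0


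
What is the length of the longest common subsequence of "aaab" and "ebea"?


LCS of "aaab" and "ebea"
DP table:
           e    b    e    a
      0    0    0    0    0
  a   0    0    0    0    1
  a   0    0    0    0    1
  a   0    0    0    0    1
  b   0    0    1    1    1
LCS length = dp[4][4] = 1

1


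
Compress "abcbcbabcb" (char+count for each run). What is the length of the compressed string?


Input: abcbcbabcb
Runs:
  'a' x 1 => "a1"
  'b' x 1 => "b1"
  'c' x 1 => "c1"
  'b' x 1 => "b1"
  'c' x 1 => "c1"
  'b' x 1 => "b1"
  'a' x 1 => "a1"
  'b' x 1 => "b1"
  'c' x 1 => "c1"
  'b' x 1 => "b1"
Compressed: "a1b1c1b1c1b1a1b1c1b1"
Compressed length: 20

20


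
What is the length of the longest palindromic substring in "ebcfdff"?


Input: "ebcfdff"
Checking substrings for palindromes:
  [3:6] "fdf" (len 3) => palindrome
  [5:7] "ff" (len 2) => palindrome
Longest palindromic substring: "fdf" with length 3

3


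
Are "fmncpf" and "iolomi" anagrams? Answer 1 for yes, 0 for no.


Strings: "fmncpf", "iolomi"
Sorted first:  cffmnp
Sorted second: iilmoo
Differ at position 0: 'c' vs 'i' => not anagrams

0


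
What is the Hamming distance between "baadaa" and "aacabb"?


Comparing "baadaa" and "aacabb" position by position:
  Position 0: 'b' vs 'a' => differ
  Position 1: 'a' vs 'a' => same
  Position 2: 'a' vs 'c' => differ
  Position 3: 'd' vs 'a' => differ
  Position 4: 'a' vs 'b' => differ
  Position 5: 'a' vs 'b' => differ
Total differences (Hamming distance): 5

5


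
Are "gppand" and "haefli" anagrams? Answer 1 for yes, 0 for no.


Strings: "gppand", "haefli"
Sorted first:  adgnpp
Sorted second: aefhil
Differ at position 1: 'd' vs 'e' => not anagrams

0


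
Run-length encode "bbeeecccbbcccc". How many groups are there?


Input: bbeeecccbbcccc
Scanning for consecutive runs:
  Group 1: 'b' x 2 (positions 0-1)
  Group 2: 'e' x 3 (positions 2-4)
  Group 3: 'c' x 3 (positions 5-7)
  Group 4: 'b' x 2 (positions 8-9)
  Group 5: 'c' x 4 (positions 10-13)
Total groups: 5

5


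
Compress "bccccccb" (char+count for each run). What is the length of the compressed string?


Input: bccccccb
Runs:
  'b' x 1 => "b1"
  'c' x 6 => "c6"
  'b' x 1 => "b1"
Compressed: "b1c6b1"
Compressed length: 6

6


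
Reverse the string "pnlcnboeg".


Input: pnlcnboeg
Reading characters right to left:
  Position 8: 'g'
  Position 7: 'e'
  Position 6: 'o'
  Position 5: 'b'
  Position 4: 'n'
  Position 3: 'c'
  Position 2: 'l'
  Position 1: 'n'
  Position 0: 'p'
Reversed: geobnclnp

geobnclnp


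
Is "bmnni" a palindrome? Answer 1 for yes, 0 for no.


Input: bmnni
Reversed: innmb
  Compare pos 0 ('b') with pos 4 ('i'): MISMATCH
  Compare pos 1 ('m') with pos 3 ('n'): MISMATCH
Result: not a palindrome

0


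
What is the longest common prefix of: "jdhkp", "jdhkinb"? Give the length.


Words: jdhkp, jdhkinb
  Position 0: all 'j' => match
  Position 1: all 'd' => match
  Position 2: all 'h' => match
  Position 3: all 'k' => match
  Position 4: ('p', 'i') => mismatch, stop
LCP = "jdhk" (length 4)

4


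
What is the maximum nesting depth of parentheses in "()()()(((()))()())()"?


Input: "()()()(((()))()())()"
Tracking depth:
  Position 0 '(': depth becomes 1
  Position 1 ')': depth becomes 0
  Position 2 '(': depth becomes 1
  Position 3 ')': depth becomes 0
  Position 4 '(': depth becomes 1
  Position 5 ')': depth becomes 0
  Position 6 '(': depth becomes 1
  Position 7 '(': depth becomes 2
  Position 8 '(': depth becomes 3
  Position 9 '(': depth becomes 4
  Position 10 ')': depth becomes 3
  Position 11 ')': depth becomes 2
  Position 12 ')': depth becomes 1
  Position 13 '(': depth becomes 2
  Position 14 ')': depth becomes 1
  Position 15 '(': depth becomes 2
  Position 16 ')': depth becomes 1
  Position 17 ')': depth becomes 0
  Position 18 '(': depth becomes 1
  Position 19 ')': depth becomes 0
Maximum depth reached: 4

4


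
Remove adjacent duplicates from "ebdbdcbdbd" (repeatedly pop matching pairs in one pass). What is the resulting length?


Input: ebdbdcbdbd
Stack-based adjacent duplicate removal:
  Read 'e': push. Stack: e
  Read 'b': push. Stack: eb
  Read 'd': push. Stack: ebd
  Read 'b': push. Stack: ebdb
  Read 'd': push. Stack: ebdbd
  Read 'c': push. Stack: ebdbdc
  Read 'b': push. Stack: ebdbdcb
  Read 'd': push. Stack: ebdbdcbd
  Read 'b': push. Stack: ebdbdcbdb
  Read 'd': push. Stack: ebdbdcbdbd
Final stack: "ebdbdcbdbd" (length 10)

10


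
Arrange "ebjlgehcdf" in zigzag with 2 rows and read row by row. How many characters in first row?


Zigzag "ebjlgehcdf" into 2 rows:
Placing characters:
  'e' => row 0
  'b' => row 1
  'j' => row 0
  'l' => row 1
  'g' => row 0
  'e' => row 1
  'h' => row 0
  'c' => row 1
  'd' => row 0
  'f' => row 1
Rows:
  Row 0: "ejghd"
  Row 1: "blecf"
First row length: 5

5


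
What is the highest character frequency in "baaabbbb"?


Input: baaabbbb
Character counts:
  'a': 3
  'b': 5
Maximum frequency: 5

5


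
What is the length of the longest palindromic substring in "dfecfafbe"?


Input: "dfecfafbe"
Checking substrings for palindromes:
  [4:7] "faf" (len 3) => palindrome
Longest palindromic substring: "faf" with length 3

3


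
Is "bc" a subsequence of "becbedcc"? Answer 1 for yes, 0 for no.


Check if "bc" is a subsequence of "becbedcc"
Greedy scan:
  Position 0 ('b'): matches sub[0] = 'b'
  Position 1 ('e'): no match needed
  Position 2 ('c'): matches sub[1] = 'c'
  Position 3 ('b'): no match needed
  Position 4 ('e'): no match needed
  Position 5 ('d'): no match needed
  Position 6 ('c'): no match needed
  Position 7 ('c'): no match needed
All 2 characters matched => is a subsequence

1


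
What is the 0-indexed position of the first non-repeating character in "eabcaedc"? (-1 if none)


Input: eabcaedc
Character frequencies:
  'a': 2
  'b': 1
  'c': 2
  'd': 1
  'e': 2
Scanning left to right for freq == 1:
  Position 0 ('e'): freq=2, skip
  Position 1 ('a'): freq=2, skip
  Position 2 ('b'): unique! => answer = 2

2


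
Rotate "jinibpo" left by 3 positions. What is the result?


Input: "jinibpo", rotate left by 3
First 3 characters: "jin"
Remaining characters: "ibpo"
Concatenate remaining + first: "ibpo" + "jin" = "ibpojin"

ibpojin


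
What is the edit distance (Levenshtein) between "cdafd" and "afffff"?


Computing edit distance: "cdafd" -> "afffff"
DP table:
           a    f    f    f    f    f
      0    1    2    3    4    5    6
  c   1    1    2    3    4    5    6
  d   2    2    2    3    4    5    6
  a   3    2    3    3    4    5    6
  f   4    3    2    3    3    4    5
  d   5    4    3    3    4    4    5
Edit distance = dp[5][6] = 5

5


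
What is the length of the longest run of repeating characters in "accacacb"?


Input: "accacacb"
Scanning for longest run:
  Position 1 ('c'): new char, reset run to 1
  Position 2 ('c'): continues run of 'c', length=2
  Position 3 ('a'): new char, reset run to 1
  Position 4 ('c'): new char, reset run to 1
  Position 5 ('a'): new char, reset run to 1
  Position 6 ('c'): new char, reset run to 1
  Position 7 ('b'): new char, reset run to 1
Longest run: 'c' with length 2

2


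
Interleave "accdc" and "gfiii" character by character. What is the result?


Interleaving "accdc" and "gfiii":
  Position 0: 'a' from first, 'g' from second => "ag"
  Position 1: 'c' from first, 'f' from second => "cf"
  Position 2: 'c' from first, 'i' from second => "ci"
  Position 3: 'd' from first, 'i' from second => "di"
  Position 4: 'c' from first, 'i' from second => "ci"
Result: agcfcidici

agcfcidici


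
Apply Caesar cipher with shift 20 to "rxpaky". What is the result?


Caesar cipher: shift "rxpaky" by 20
  'r' (pos 17) + 20 = pos 11 = 'l'
  'x' (pos 23) + 20 = pos 17 = 'r'
  'p' (pos 15) + 20 = pos 9 = 'j'
  'a' (pos 0) + 20 = pos 20 = 'u'
  'k' (pos 10) + 20 = pos 4 = 'e'
  'y' (pos 24) + 20 = pos 18 = 's'
Result: lrjues

lrjues


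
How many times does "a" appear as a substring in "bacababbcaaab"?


Searching for "a" in "bacababbcaaab"
Scanning each position:
  Position 0: "b" => no
  Position 1: "a" => MATCH
  Position 2: "c" => no
  Position 3: "a" => MATCH
  Position 4: "b" => no
  Position 5: "a" => MATCH
  Position 6: "b" => no
  Position 7: "b" => no
  Position 8: "c" => no
  Position 9: "a" => MATCH
  Position 10: "a" => MATCH
  Position 11: "a" => MATCH
  Position 12: "b" => no
Total occurrences: 6

6


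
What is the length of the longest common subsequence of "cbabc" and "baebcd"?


LCS of "cbabc" and "baebcd"
DP table:
           b    a    e    b    c    d
      0    0    0    0    0    0    0
  c   0    0    0    0    0    1    1
  b   0    1    1    1    1    1    1
  a   0    1    2    2    2    2    2
  b   0    1    2    2    3    3    3
  c   0    1    2    2    3    4    4
LCS length = dp[5][6] = 4

4


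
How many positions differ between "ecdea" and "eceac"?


Comparing "ecdea" and "eceac" position by position:
  Position 0: 'e' vs 'e' => same
  Position 1: 'c' vs 'c' => same
  Position 2: 'd' vs 'e' => DIFFER
  Position 3: 'e' vs 'a' => DIFFER
  Position 4: 'a' vs 'c' => DIFFER
Positions that differ: 3

3


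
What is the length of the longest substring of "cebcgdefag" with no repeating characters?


Input: "cebcgdefag"
Sliding window (track last position of each char):
  Position 0 ('c'): window [0,0] length 1 -- new best
  Position 1 ('e'): window [0,1] length 2 -- new best
  Position 2 ('b'): window [0,2] length 3 -- new best
  Position 3 ('c'): repeat (last at 0), move window start to 1
  Position 3 ('c'): window [1,3] length 3
  Position 4 ('g'): window [1,4] length 4 -- new best
  Position 5 ('d'): window [1,5] length 5 -- new best
  Position 6 ('e'): repeat (last at 1), move window start to 2
  Position 6 ('e'): window [2,6] length 5
  Position 7 ('f'): window [2,7] length 6 -- new best
  Position 8 ('a'): window [2,8] length 7 -- new best
  Position 9 ('g'): repeat (last at 4), move window start to 5
  Position 9 ('g'): window [5,9] length 5
Longest substring with no repeats: "bcgdefa" with length 7

7


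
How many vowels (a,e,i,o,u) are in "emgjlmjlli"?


Input: emgjlmjlli
Checking each character:
  'e' at position 0: vowel (running total: 1)
  'm' at position 1: consonant
  'g' at position 2: consonant
  'j' at position 3: consonant
  'l' at position 4: consonant
  'm' at position 5: consonant
  'j' at position 6: consonant
  'l' at position 7: consonant
  'l' at position 8: consonant
  'i' at position 9: vowel (running total: 2)
Total vowels: 2

2


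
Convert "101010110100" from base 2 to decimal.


Input: "101010110100" in base 2
Positional expansion:
  Digit '1' (value 1) x 2^11 = 2048
  Digit '0' (value 0) x 2^10 = 0
  Digit '1' (value 1) x 2^9 = 512
  Digit '0' (value 0) x 2^8 = 0
  Digit '1' (value 1) x 2^7 = 128
  Digit '0' (value 0) x 2^6 = 0
  Digit '1' (value 1) x 2^5 = 32
  Digit '1' (value 1) x 2^4 = 16
  Digit '0' (value 0) x 2^3 = 0
  Digit '1' (value 1) x 2^2 = 4
  Digit '0' (value 0) x 2^1 = 0
  Digit '0' (value 0) x 2^0 = 0
Sum = 2740

2740


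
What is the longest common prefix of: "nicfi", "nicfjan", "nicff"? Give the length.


Words: nicfi, nicfjan, nicff
  Position 0: all 'n' => match
  Position 1: all 'i' => match
  Position 2: all 'c' => match
  Position 3: all 'f' => match
  Position 4: ('i', 'j', 'f') => mismatch, stop
LCP = "nicf" (length 4)

4


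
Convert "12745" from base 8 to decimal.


Input: "12745" in base 8
Positional expansion:
  Digit '1' (value 1) x 8^4 = 4096
  Digit '2' (value 2) x 8^3 = 1024
  Digit '7' (value 7) x 8^2 = 448
  Digit '4' (value 4) x 8^1 = 32
  Digit '5' (value 5) x 8^0 = 5
Sum = 5605

5605


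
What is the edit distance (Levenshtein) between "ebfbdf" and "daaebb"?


Computing edit distance: "ebfbdf" -> "daaebb"
DP table:
           d    a    a    e    b    b
      0    1    2    3    4    5    6
  e   1    1    2    3    3    4    5
  b   2    2    2    3    4    3    4
  f   3    3    3    3    4    4    4
  b   4    4    4    4    4    4    4
  d   5    4    5    5    5    5    5
  f   6    5    5    6    6    6    6
Edit distance = dp[6][6] = 6

6


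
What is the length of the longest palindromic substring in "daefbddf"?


Input: "daefbddf"
Checking substrings for palindromes:
  [5:7] "dd" (len 2) => palindrome
Longest palindromic substring: "dd" with length 2

2


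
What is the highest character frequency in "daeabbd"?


Input: daeabbd
Character counts:
  'a': 2
  'b': 2
  'd': 2
  'e': 1
Maximum frequency: 2

2


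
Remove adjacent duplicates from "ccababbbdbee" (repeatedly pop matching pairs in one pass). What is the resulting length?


Input: ccababbbdbee
Stack-based adjacent duplicate removal:
  Read 'c': push. Stack: c
  Read 'c': matches stack top 'c' => pop. Stack: (empty)
  Read 'a': push. Stack: a
  Read 'b': push. Stack: ab
  Read 'a': push. Stack: aba
  Read 'b': push. Stack: abab
  Read 'b': matches stack top 'b' => pop. Stack: aba
  Read 'b': push. Stack: abab
  Read 'd': push. Stack: ababd
  Read 'b': push. Stack: ababdb
  Read 'e': push. Stack: ababdbe
  Read 'e': matches stack top 'e' => pop. Stack: ababdb
Final stack: "ababdb" (length 6)

6


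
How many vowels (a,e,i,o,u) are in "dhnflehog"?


Input: dhnflehog
Checking each character:
  'd' at position 0: consonant
  'h' at position 1: consonant
  'n' at position 2: consonant
  'f' at position 3: consonant
  'l' at position 4: consonant
  'e' at position 5: vowel (running total: 1)
  'h' at position 6: consonant
  'o' at position 7: vowel (running total: 2)
  'g' at position 8: consonant
Total vowels: 2

2


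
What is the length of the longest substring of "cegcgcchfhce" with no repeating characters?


Input: "cegcgcchfhce"
Sliding window (track last position of each char):
  Position 0 ('c'): window [0,0] length 1 -- new best
  Position 1 ('e'): window [0,1] length 2 -- new best
  Position 2 ('g'): window [0,2] length 3 -- new best
  Position 3 ('c'): repeat (last at 0), move window start to 1
  Position 3 ('c'): window [1,3] length 3
  Position 4 ('g'): repeat (last at 2), move window start to 3
  Position 4 ('g'): window [3,4] length 2
  Position 5 ('c'): repeat (last at 3), move window start to 4
  Position 5 ('c'): window [4,5] length 2
  Position 6 ('c'): repeat (last at 5), move window start to 6
  Position 6 ('c'): window [6,6] length 1
  Position 7 ('h'): window [6,7] length 2
  Position 8 ('f'): window [6,8] length 3
  Position 9 ('h'): repeat (last at 7), move window start to 8
  Position 9 ('h'): window [8,9] length 2
  Position 10 ('c'): window [8,10] length 3
  Position 11 ('e'): window [8,11] length 4 -- new best
Longest substring with no repeats: "fhce" with length 4

4


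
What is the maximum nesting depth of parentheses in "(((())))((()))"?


Input: "(((())))((()))"
Tracking depth:
  Position 0 '(': depth becomes 1
  Position 1 '(': depth becomes 2
  Position 2 '(': depth becomes 3
  Position 3 '(': depth becomes 4
  Position 4 ')': depth becomes 3
  Position 5 ')': depth becomes 2
  Position 6 ')': depth becomes 1
  Position 7 ')': depth becomes 0
  Position 8 '(': depth becomes 1
  Position 9 '(': depth becomes 2
  Position 10 '(': depth becomes 3
  Position 11 ')': depth becomes 2
  Position 12 ')': depth becomes 1
  Position 13 ')': depth becomes 0
Maximum depth reached: 4

4


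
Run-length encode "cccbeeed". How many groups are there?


Input: cccbeeed
Scanning for consecutive runs:
  Group 1: 'c' x 3 (positions 0-2)
  Group 2: 'b' x 1 (positions 3-3)
  Group 3: 'e' x 3 (positions 4-6)
  Group 4: 'd' x 1 (positions 7-7)
Total groups: 4

4


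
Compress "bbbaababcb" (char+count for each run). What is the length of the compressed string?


Input: bbbaababcb
Runs:
  'b' x 3 => "b3"
  'a' x 2 => "a2"
  'b' x 1 => "b1"
  'a' x 1 => "a1"
  'b' x 1 => "b1"
  'c' x 1 => "c1"
  'b' x 1 => "b1"
Compressed: "b3a2b1a1b1c1b1"
Compressed length: 14

14


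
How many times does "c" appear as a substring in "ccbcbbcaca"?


Searching for "c" in "ccbcbbcaca"
Scanning each position:
  Position 0: "c" => MATCH
  Position 1: "c" => MATCH
  Position 2: "b" => no
  Position 3: "c" => MATCH
  Position 4: "b" => no
  Position 5: "b" => no
  Position 6: "c" => MATCH
  Position 7: "a" => no
  Position 8: "c" => MATCH
  Position 9: "a" => no
Total occurrences: 5

5


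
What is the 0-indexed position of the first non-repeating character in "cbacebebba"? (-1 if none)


Input: cbacebebba
Character frequencies:
  'a': 2
  'b': 4
  'c': 2
  'e': 2
Scanning left to right for freq == 1:
  Position 0 ('c'): freq=2, skip
  Position 1 ('b'): freq=4, skip
  Position 2 ('a'): freq=2, skip
  Position 3 ('c'): freq=2, skip
  Position 4 ('e'): freq=2, skip
  Position 5 ('b'): freq=4, skip
  Position 6 ('e'): freq=2, skip
  Position 7 ('b'): freq=4, skip
  Position 8 ('b'): freq=4, skip
  Position 9 ('a'): freq=2, skip
  No unique character found => answer = -1

-1


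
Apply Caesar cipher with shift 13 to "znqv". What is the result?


Caesar cipher: shift "znqv" by 13
  'z' (pos 25) + 13 = pos 12 = 'm'
  'n' (pos 13) + 13 = pos 0 = 'a'
  'q' (pos 16) + 13 = pos 3 = 'd'
  'v' (pos 21) + 13 = pos 8 = 'i'
Result: madi

madi


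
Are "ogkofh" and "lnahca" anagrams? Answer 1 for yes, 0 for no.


Strings: "ogkofh", "lnahca"
Sorted first:  fghkoo
Sorted second: aachln
Differ at position 0: 'f' vs 'a' => not anagrams

0


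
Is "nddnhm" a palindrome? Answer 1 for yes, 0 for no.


Input: nddnhm
Reversed: mhnddn
  Compare pos 0 ('n') with pos 5 ('m'): MISMATCH
  Compare pos 1 ('d') with pos 4 ('h'): MISMATCH
  Compare pos 2 ('d') with pos 3 ('n'): MISMATCH
Result: not a palindrome

0


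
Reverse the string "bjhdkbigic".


Input: bjhdkbigic
Reading characters right to left:
  Position 9: 'c'
  Position 8: 'i'
  Position 7: 'g'
  Position 6: 'i'
  Position 5: 'b'
  Position 4: 'k'
  Position 3: 'd'
  Position 2: 'h'
  Position 1: 'j'
  Position 0: 'b'
Reversed: cigibkdhjb

cigibkdhjb


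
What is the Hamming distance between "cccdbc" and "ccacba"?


Comparing "cccdbc" and "ccacba" position by position:
  Position 0: 'c' vs 'c' => same
  Position 1: 'c' vs 'c' => same
  Position 2: 'c' vs 'a' => differ
  Position 3: 'd' vs 'c' => differ
  Position 4: 'b' vs 'b' => same
  Position 5: 'c' vs 'a' => differ
Total differences (Hamming distance): 3

3


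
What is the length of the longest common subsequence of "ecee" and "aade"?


LCS of "ecee" and "aade"
DP table:
           a    a    d    e
      0    0    0    0    0
  e   0    0    0    0    1
  c   0    0    0    0    1
  e   0    0    0    0    1
  e   0    0    0    0    1
LCS length = dp[4][4] = 1

1
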